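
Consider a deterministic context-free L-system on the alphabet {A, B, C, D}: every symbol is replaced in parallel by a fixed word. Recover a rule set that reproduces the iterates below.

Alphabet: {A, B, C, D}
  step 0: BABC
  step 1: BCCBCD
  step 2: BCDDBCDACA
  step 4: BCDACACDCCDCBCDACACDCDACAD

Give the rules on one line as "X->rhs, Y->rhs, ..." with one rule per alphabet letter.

  step 1 ⇒ step 2: BCCBCD ⇒ BC·D·D·BC·D·ACA
    B ↦ BC
    C ↦ D
    D ↦ ACA
  step 0 ⇒ step 1: BABC ⇒ BC·C·BC·D
    A ↦ C

A->C, B->BC, C->D, D->ACA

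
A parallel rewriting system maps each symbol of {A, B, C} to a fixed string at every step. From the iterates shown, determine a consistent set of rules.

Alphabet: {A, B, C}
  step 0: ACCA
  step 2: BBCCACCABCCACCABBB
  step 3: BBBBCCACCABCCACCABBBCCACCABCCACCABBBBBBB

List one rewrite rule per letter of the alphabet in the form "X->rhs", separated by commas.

A->B, B->BB, C->CCA

  step 2 ⇒ step 3: BBCCACCABCCACCABBB ⇒ BB·BB·CCA·CCA·B·CCA·CCA·B·BB·CCA·CCA·B·CCA·CCA·B·BB·BB·BB
    A ↦ B
    B ↦ BB
    C ↦ CCA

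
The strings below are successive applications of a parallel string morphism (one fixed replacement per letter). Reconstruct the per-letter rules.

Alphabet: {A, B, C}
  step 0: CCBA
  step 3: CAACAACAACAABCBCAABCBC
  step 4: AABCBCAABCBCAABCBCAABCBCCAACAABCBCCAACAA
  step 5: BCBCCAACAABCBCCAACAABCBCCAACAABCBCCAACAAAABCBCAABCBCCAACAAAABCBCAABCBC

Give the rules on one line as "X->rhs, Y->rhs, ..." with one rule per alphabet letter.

A->BC, B->C, C->AA

  step 4 ⇒ step 5: AABCBCAABCBCAABCBCAABCBCCAACAABCBCCAACAA ⇒ BC·BC·C·AA·C·AA·BC·BC·C·AA·C·AA·BC·BC·C·AA·C·AA·BC·BC·C·AA·C·AA·AA·BC·BC·AA·BC·BC·C·AA·C·AA·AA·BC·BC·AA·BC·BC
    A ↦ BC
    B ↦ C
    C ↦ AA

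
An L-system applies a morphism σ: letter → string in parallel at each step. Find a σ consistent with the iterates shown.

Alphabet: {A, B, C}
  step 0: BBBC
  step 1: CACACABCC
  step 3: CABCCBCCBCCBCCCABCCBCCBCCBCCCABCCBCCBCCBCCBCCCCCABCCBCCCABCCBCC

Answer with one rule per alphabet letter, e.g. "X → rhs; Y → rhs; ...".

A->CC, B->CA, C->BCC

  step 0 ⇒ step 1: BBBC ⇒ CA·CA·CA·BCC
    B ↦ CA
    C ↦ BCC
    A ↦ CC  (constrained at step 1)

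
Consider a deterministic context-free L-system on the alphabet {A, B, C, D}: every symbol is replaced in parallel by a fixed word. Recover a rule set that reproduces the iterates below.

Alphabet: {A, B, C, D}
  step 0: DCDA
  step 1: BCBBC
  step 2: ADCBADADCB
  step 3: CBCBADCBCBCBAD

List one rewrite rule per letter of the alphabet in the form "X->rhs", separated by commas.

  step 2 ⇒ step 3: ADCBADADCB ⇒ C·B·CB·AD·C·B·C·B·CB·AD
    A ↦ C
    B ↦ AD
    C ↦ CB
    D ↦ B

A->C, B->AD, C->CB, D->B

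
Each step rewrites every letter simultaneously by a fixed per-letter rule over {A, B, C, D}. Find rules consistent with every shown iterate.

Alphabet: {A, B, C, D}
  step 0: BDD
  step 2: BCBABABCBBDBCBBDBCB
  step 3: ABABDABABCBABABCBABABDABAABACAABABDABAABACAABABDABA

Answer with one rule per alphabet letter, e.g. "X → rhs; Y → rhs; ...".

  step 2 ⇒ step 3: BCBABABCBBDBCBBDBCB ⇒ ABA·BD·ABA·BCB·ABA·BCB·ABA·BD·ABA·ABA·CA·ABA·BD·ABA·ABA·CA·ABA·BD·ABA
    A ↦ BCB
    B ↦ ABA
    C ↦ BD
    D ↦ CA

A->BCB, B->ABA, C->BD, D->CA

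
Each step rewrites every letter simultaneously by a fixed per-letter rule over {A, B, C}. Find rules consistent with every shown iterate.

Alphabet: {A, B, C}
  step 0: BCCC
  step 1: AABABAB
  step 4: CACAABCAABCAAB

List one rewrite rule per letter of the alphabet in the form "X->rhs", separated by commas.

A->C, B->A, C->AB

  step 0 ⇒ step 1: BCCC ⇒ A·AB·AB·AB
    B ↦ A
    C ↦ AB
    A ↦ C  (constrained at step 1)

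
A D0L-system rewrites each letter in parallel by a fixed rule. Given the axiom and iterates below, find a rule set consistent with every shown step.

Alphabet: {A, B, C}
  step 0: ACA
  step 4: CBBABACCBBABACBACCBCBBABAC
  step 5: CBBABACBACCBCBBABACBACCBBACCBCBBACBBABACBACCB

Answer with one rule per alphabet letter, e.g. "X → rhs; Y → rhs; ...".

  step 4 ⇒ step 5: CBBABACCBBABACBACCBCBBABAC ⇒ CB·BA·BA·C·BA·C·CB·CB·BA·BA·C·BA·C·CB·BA·C·CB·CB·BA·CB·BA·BA·C·BA·C·CB
    A ↦ C
    B ↦ BA
    C ↦ CB

A->C, B->BA, C->CB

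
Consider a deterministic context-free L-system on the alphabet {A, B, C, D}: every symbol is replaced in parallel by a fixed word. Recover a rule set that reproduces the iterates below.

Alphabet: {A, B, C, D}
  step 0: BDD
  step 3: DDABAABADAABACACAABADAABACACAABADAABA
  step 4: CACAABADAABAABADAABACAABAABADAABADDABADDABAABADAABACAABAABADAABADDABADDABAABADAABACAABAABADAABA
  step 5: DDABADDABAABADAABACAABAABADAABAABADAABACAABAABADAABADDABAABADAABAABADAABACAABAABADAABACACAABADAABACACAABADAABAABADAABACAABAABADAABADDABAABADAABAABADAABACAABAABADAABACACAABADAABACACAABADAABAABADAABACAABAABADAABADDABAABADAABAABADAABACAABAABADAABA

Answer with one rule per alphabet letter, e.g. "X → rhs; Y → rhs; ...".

  step 4 ⇒ step 5: CACAABADAABAABADAABACAABAABADAABADDABADDABAABADAABACAABAABADAABADDABADDABAABADAABACAABAABADAABA ⇒ DD·ABA·DD·ABA·ABA·DA·ABA·CA·ABA·ABA·DA·ABA·ABA·DA·ABA·CA·ABA·ABA·DA·ABA·DD·ABA·ABA·DA·ABA·ABA·DA·ABA·CA·ABA·ABA·DA·ABA·CA·CA·ABA·DA·ABA·CA·CA·ABA·DA·ABA·ABA·DA·ABA·CA·ABA·ABA·DA·ABA·DD·ABA·ABA·DA·ABA·ABA·DA·ABA·CA·ABA·ABA·DA·ABA·CA·CA·ABA·DA·ABA·CA·CA·ABA·DA·ABA·ABA·DA·ABA·CA·ABA·ABA·DA·ABA·DD·ABA·ABA·DA·ABA·ABA·DA·ABA·CA·ABA·ABA·DA·ABA
    A ↦ ABA
    B ↦ DA
    C ↦ DD
    D ↦ CA

A->ABA, B->DA, C->DD, D->CA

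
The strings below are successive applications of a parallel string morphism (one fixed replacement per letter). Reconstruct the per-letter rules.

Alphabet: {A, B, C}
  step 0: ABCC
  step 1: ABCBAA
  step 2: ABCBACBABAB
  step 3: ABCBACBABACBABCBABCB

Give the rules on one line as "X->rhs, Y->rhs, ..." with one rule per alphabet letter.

A->AB, B->CB, C->A

  step 2 ⇒ step 3: ABCBACBABAB ⇒ AB·CB·A·CB·AB·A·CB·AB·CB·AB·CB
    A ↦ AB
    B ↦ CB
    C ↦ A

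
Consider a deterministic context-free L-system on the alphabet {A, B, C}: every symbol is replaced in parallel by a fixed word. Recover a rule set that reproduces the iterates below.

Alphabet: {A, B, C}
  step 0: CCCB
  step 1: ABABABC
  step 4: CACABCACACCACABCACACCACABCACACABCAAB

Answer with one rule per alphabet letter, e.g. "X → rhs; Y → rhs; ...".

  step 0 ⇒ step 1: CCCB ⇒ AB·AB·AB·C
    B ↦ C
    C ↦ AB
    A ↦ CA  (constrained at step 1)

A->CA, B->C, C->AB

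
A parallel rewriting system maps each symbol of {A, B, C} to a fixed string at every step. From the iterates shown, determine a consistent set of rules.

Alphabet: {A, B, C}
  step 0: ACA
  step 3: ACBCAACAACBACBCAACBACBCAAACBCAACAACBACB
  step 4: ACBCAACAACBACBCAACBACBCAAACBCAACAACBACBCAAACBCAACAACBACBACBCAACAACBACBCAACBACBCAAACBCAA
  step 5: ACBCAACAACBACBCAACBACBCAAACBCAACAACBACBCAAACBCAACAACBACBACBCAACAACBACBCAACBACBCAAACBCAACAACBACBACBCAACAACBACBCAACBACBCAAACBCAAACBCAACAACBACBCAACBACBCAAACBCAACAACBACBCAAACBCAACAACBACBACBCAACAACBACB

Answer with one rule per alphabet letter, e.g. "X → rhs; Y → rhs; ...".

A->ACB, B->A, C->CA

  step 4 ⇒ step 5: ACBCAACAACBACBCAACBACBCAAACBCAACAACBACBCAAACBCAACAACBACBACBCAACAACBACBCAACBACBCAAACBCAA ⇒ ACB·CA·A·CA·ACB·ACB·CA·ACB·ACB·CA·A·ACB·CA·A·CA·ACB·ACB·CA·A·ACB·CA·A·CA·ACB·ACB·ACB·CA·A·CA·ACB·ACB·CA·ACB·ACB·CA·A·ACB·CA·A·CA·ACB·ACB·ACB·CA·A·CA·ACB·ACB·CA·ACB·ACB·CA·A·ACB·CA·A·ACB·CA·A·CA·ACB·ACB·CA·ACB·ACB·CA·A·ACB·CA·A·CA·ACB·ACB·CA·A·ACB·CA·A·CA·ACB·ACB·ACB·CA·A·CA·ACB·ACB
    A ↦ ACB
    B ↦ A
    C ↦ CA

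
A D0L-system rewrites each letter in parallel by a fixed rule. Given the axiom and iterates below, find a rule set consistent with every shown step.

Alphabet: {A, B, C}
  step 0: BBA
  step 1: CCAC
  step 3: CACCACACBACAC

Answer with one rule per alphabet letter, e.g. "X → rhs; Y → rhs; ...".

A->AC, B->C, C->BA

  step 0 ⇒ step 1: BBA ⇒ C·C·AC
    A ↦ AC
    B ↦ C
    C ↦ BA  (constrained at step 1)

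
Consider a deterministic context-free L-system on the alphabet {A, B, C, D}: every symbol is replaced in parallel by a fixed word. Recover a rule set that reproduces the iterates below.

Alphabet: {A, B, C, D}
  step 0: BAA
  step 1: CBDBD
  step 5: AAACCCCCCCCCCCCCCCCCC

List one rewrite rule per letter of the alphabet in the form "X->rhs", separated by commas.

A->BD, B->C, C->A, D->CC

  step 0 ⇒ step 1: BAA ⇒ C·BD·BD
    A ↦ BD
    B ↦ C
    C ↦ A  (constrained at step 1)
    D ↦ CC  (constrained at step 1)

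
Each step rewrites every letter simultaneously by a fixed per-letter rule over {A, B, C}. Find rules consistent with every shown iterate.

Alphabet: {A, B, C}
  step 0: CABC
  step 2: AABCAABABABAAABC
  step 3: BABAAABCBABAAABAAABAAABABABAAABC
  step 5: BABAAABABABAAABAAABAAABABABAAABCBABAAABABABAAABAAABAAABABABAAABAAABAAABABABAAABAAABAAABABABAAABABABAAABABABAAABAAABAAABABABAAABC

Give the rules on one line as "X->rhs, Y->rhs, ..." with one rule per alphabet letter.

A->BA, B->AA, C->BC

  step 2 ⇒ step 3: AABCAABABABAAABC ⇒ BA·BA·AA·BC·BA·BA·AA·BA·AA·BA·AA·BA·BA·BA·AA·BC
    A ↦ BA
    B ↦ AA
    C ↦ BC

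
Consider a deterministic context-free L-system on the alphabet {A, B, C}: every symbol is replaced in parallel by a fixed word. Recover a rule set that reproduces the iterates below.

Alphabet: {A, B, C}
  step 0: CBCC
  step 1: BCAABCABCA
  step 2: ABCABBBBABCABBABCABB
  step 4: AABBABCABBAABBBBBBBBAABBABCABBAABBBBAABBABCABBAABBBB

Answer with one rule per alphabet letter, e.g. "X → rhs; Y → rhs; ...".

A->BB, B->A, C->BCA

  step 1 ⇒ step 2: BCAABCABCA ⇒ A·BCA·BB·BB·A·BCA·BB·A·BCA·BB
    A ↦ BB
    B ↦ A
    C ↦ BCA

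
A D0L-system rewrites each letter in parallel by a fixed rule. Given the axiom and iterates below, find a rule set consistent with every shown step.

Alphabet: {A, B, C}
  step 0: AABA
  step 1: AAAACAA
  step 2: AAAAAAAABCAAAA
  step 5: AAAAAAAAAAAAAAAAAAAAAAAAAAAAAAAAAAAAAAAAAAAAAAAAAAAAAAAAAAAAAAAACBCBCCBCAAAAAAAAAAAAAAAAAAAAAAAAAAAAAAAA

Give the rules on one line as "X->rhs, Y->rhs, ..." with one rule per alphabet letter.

A->AA, B->C, C->BC

  step 1 ⇒ step 2: AAAACAA ⇒ AA·AA·AA·AA·BC·AA·AA
    A ↦ AA
    C ↦ BC
  step 0 ⇒ step 1: AABA ⇒ AA·AA·C·AA
    B ↦ C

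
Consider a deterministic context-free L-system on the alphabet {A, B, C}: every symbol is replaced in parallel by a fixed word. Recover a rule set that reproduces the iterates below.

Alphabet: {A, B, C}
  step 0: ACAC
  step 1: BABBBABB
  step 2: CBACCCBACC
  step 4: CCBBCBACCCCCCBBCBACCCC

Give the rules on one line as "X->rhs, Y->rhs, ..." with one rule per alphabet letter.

  step 1 ⇒ step 2: BABBBABB ⇒ C·BA·C·C·C·BA·C·C
    A ↦ BA
    B ↦ C
  step 0 ⇒ step 1: ACAC ⇒ BA·BB·BA·BB
    C ↦ BB

A->BA, B->C, C->BB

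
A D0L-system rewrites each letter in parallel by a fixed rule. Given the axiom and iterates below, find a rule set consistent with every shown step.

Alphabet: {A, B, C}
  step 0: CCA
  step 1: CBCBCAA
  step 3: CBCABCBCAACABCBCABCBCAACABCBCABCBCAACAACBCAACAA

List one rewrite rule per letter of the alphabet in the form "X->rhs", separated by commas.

  step 0 ⇒ step 1: CCA ⇒ CB·CB·CAA
    A ↦ CAA
    C ↦ CB
    B ↦ CAB  (constrained at step 1)

A->CAA, B->CAB, C->CB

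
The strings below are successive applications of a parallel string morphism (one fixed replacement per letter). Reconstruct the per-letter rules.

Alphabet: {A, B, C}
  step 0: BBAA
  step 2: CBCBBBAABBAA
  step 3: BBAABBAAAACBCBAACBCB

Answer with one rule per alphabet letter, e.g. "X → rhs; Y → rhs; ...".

  step 2 ⇒ step 3: CBCBBBAABBAA ⇒ BBA·A·BBA·A·A·A·CB·CB·A·A·CB·CB
    A ↦ CB
    B ↦ A
    C ↦ BBA

A->CB, B->A, C->BBA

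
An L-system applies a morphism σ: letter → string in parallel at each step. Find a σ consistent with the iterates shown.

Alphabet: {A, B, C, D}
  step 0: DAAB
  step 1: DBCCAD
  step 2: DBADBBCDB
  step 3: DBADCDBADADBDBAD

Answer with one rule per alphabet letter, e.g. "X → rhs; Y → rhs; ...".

  step 2 ⇒ step 3: DBADBBCDB ⇒ DB·AD·C·DB·AD·AD·B·DB·AD
    A ↦ C
    B ↦ AD
    C ↦ B
    D ↦ DB

A->C, B->AD, C->B, D->DB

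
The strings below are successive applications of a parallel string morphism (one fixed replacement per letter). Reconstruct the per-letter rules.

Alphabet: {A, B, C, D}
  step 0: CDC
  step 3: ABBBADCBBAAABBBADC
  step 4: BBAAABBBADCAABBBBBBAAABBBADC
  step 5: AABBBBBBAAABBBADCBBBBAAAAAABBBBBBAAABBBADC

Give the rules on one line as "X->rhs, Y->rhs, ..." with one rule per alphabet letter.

A->BB, B->A, C->DC, D->BA

  step 4 ⇒ step 5: BBAAABBBADCAABBBBBBAAABBBADC ⇒ A·A·BB·BB·BB·A·A·A·BB·BA·DC·BB·BB·A·A·A·A·A·A·BB·BB·BB·A·A·A·BB·BA·DC
    A ↦ BB
    B ↦ A
    C ↦ DC
    D ↦ BA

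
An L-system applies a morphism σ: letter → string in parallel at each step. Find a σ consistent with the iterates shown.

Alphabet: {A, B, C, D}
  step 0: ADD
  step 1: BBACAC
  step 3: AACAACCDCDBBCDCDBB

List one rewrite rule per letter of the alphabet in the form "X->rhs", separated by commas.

A->BB, B->CD, C->A, D->AC

  step 0 ⇒ step 1: ADD ⇒ BB·AC·AC
    A ↦ BB
    D ↦ AC
    B ↦ CD  (constrained at step 1)
    C ↦ A  (constrained at step 1)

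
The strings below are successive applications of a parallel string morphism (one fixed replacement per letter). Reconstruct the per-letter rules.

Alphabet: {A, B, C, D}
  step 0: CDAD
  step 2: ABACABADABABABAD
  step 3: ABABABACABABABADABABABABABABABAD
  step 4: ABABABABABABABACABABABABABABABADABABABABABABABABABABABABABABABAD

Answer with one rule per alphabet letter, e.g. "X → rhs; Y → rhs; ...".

A->AB, B->AB, C->AC, D->AD

  step 3 ⇒ step 4: ABABABACABABABADABABABABABABABAD ⇒ AB·AB·AB·AB·AB·AB·AB·AC·AB·AB·AB·AB·AB·AB·AB·AD·AB·AB·AB·AB·AB·AB·AB·AB·AB·AB·AB·AB·AB·AB·AB·AD
    A ↦ AB
    B ↦ AB
    C ↦ AC
    D ↦ AD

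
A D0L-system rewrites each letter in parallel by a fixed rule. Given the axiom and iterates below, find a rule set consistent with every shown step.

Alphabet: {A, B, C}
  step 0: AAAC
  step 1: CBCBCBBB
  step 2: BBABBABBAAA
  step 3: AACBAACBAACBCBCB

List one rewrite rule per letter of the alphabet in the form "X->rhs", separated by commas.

  step 2 ⇒ step 3: BBABBABBAAA ⇒ A·A·CB·A·A·CB·A·A·CB·CB·CB
    A ↦ CB
    B ↦ A
  step 0 ⇒ step 1: AAAC ⇒ CB·CB·CB·BB
    C ↦ BB

A->CB, B->A, C->BB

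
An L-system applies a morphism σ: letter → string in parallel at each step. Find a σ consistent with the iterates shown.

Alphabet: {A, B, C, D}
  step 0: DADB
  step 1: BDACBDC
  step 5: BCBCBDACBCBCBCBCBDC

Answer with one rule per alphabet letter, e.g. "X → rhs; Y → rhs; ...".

A->AC, B->C, C->B, D->BD

  step 0 ⇒ step 1: DADB ⇒ BD·AC·BD·C
    A ↦ AC
    B ↦ C
    D ↦ BD
    C ↦ B  (constrained at step 1)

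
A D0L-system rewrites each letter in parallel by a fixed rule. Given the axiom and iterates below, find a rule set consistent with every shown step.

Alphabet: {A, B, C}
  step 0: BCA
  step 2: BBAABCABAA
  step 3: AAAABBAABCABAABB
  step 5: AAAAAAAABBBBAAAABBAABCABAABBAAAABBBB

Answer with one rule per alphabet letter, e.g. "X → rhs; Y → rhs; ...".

A->B, B->AA, C->BCA

  step 2 ⇒ step 3: BBAABCABAA ⇒ AA·AA·B·B·AA·BCA·B·AA·B·B
    A ↦ B
    B ↦ AA
    C ↦ BCA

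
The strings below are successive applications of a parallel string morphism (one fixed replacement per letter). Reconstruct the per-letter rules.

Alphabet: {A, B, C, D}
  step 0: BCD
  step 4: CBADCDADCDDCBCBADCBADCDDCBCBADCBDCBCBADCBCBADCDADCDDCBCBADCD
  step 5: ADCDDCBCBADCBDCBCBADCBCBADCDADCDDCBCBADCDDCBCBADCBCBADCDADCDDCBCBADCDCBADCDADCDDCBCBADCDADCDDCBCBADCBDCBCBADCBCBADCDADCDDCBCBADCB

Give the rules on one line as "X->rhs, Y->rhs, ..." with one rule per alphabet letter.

A->DCB, B->CD, C->AD, D->CB

  step 4 ⇒ step 5: CBADCDADCDDCBCBADCBADCDDCBCBADCBDCBCBADCBCBADCDADCDDCBCBADCD ⇒ AD·CD·DCB·CB·AD·CB·DCB·CB·AD·CB·CB·AD·CD·AD·CD·DCB·CB·AD·CD·DCB·CB·AD·CB·CB·AD·CD·AD·CD·DCB·CB·AD·CD·CB·AD·CD·AD·CD·DCB·CB·AD·CD·AD·CD·DCB·CB·AD·CB·DCB·CB·AD·CB·CB·AD·CD·AD·CD·DCB·CB·AD·CB
    A ↦ DCB
    B ↦ CD
    C ↦ AD
    D ↦ CB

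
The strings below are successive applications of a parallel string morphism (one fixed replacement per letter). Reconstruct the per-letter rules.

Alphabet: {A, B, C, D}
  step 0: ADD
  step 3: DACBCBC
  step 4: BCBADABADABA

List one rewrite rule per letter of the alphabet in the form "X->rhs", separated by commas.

A->C, B->DA, C->BA, D->B

  step 3 ⇒ step 4: DACBCBC ⇒ B·C·BA·DA·BA·DA·BA
    A ↦ C
    B ↦ DA
    C ↦ BA
    D ↦ B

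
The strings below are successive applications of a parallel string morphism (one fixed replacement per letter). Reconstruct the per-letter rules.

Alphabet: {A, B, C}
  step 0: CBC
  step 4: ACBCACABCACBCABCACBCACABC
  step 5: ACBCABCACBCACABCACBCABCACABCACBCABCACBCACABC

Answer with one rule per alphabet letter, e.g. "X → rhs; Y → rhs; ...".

A->AC, B->A, C->BC

  step 4 ⇒ step 5: ACBCACABCACBCABCACBCACABC ⇒ AC·BC·A·BC·AC·BC·AC·A·BC·AC·BC·A·BC·AC·A·BC·AC·BC·A·BC·AC·BC·AC·A·BC
    A ↦ AC
    B ↦ A
    C ↦ BC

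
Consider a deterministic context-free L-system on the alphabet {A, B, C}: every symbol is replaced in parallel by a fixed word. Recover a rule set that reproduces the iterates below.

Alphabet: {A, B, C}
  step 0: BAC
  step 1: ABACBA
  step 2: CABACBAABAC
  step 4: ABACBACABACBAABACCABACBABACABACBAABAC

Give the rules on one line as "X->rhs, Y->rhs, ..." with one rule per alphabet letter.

A->C, B->ABA, C->BA

  step 1 ⇒ step 2: ABACBA ⇒ C·ABA·C·BA·ABA·C
    A ↦ C
    B ↦ ABA
    C ↦ BA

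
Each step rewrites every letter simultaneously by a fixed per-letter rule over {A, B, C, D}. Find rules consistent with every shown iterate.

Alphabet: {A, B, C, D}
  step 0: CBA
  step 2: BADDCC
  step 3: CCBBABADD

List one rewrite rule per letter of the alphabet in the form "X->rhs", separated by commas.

A->B, B->CC, C->D, D->BA

  step 2 ⇒ step 3: BADDCC ⇒ CC·B·BA·BA·D·D
    A ↦ B
    B ↦ CC
    C ↦ D
    D ↦ BA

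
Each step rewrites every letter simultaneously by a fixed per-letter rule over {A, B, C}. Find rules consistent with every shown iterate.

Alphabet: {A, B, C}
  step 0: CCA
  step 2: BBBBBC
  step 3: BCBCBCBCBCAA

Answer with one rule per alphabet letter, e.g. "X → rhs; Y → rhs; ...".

  step 2 ⇒ step 3: BBBBBC ⇒ BC·BC·BC·BC·BC·AA
    B ↦ BC
    C ↦ AA
    A ↦ B  (constrained at step 0)

A->B, B->BC, C->AA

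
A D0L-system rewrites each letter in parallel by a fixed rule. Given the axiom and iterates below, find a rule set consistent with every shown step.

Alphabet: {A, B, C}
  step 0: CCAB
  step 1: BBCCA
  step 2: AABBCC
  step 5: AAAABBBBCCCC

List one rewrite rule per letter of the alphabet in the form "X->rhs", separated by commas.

  step 1 ⇒ step 2: BBCCA ⇒ A·A·B·B·CC
    A ↦ CC
    B ↦ A
    C ↦ B

A->CC, B->A, C->B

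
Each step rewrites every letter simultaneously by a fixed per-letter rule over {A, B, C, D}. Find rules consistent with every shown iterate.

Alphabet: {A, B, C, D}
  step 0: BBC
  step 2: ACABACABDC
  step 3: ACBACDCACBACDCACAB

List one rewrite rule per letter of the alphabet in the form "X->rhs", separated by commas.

A->AC, B->DC, C->B, D->ACA

  step 2 ⇒ step 3: ACABACABDC ⇒ AC·B·AC·DC·AC·B·AC·DC·ACA·B
    A ↦ AC
    B ↦ DC
    C ↦ B
    D ↦ ACA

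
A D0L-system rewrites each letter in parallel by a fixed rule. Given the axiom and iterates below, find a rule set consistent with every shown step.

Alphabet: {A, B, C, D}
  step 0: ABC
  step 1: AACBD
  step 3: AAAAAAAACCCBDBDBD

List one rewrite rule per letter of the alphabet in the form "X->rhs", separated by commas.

A->AA, B->C, C->BD, D->CC

  step 0 ⇒ step 1: ABC ⇒ AA·C·BD
    A ↦ AA
    B ↦ C
    C ↦ BD
    D ↦ CC  (constrained at step 1)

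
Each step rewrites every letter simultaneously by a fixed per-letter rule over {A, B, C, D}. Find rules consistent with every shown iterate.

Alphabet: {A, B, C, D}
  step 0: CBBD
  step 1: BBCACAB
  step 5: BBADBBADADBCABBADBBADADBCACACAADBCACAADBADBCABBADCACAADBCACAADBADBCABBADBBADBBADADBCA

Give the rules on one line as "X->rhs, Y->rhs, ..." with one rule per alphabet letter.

A->AD, B->CA, C->BB, D->B

  step 0 ⇒ step 1: CBBD ⇒ BB·CA·CA·B
    B ↦ CA
    C ↦ BB
    D ↦ B
    A ↦ AD  (constrained at step 1)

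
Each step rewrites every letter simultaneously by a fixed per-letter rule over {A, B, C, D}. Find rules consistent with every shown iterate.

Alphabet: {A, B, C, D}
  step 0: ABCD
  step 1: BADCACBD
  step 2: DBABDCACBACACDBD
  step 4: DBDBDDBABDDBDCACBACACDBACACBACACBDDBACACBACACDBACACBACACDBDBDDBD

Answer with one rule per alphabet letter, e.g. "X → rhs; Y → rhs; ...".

A->BA, B->D, C->CAC, D->BD

  step 1 ⇒ step 2: BADCACBD ⇒ D·BA·BD·CAC·BA·CAC·D·BD
    A ↦ BA
    B ↦ D
    C ↦ CAC
    D ↦ BD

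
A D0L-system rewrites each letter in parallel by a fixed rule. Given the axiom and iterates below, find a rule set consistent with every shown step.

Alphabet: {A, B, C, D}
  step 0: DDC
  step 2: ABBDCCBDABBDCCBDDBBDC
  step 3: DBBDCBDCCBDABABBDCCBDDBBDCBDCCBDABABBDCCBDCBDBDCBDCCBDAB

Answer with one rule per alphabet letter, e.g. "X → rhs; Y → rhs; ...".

  step 2 ⇒ step 3: ABBDCCBDABBDCCBDDBBDC ⇒ DB·BDC·BDC·CBD·AB·AB·BDC·CBD·DB·BDC·BDC·CBD·AB·AB·BDC·CBD·CBD·BDC·BDC·CBD·AB
    A ↦ DB
    B ↦ BDC
    C ↦ AB
    D ↦ CBD

A->DB, B->BDC, C->AB, D->CBD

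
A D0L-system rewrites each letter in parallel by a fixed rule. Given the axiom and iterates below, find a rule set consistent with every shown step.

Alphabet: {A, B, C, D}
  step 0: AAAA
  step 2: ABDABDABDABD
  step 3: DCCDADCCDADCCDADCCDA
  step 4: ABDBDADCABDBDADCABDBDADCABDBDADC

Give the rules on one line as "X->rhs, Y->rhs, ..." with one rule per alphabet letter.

A->DC, B->CD, C->BD, D->A

  step 3 ⇒ step 4: DCCDADCCDADCCDADCCDA ⇒ A·BD·BD·A·DC·A·BD·BD·A·DC·A·BD·BD·A·DC·A·BD·BD·A·DC
    A ↦ DC
    C ↦ BD
    D ↦ A
  step 2 ⇒ step 3: ABDABDABDABD ⇒ DC·CD·A·DC·CD·A·DC·CD·A·DC·CD·A
    B ↦ CD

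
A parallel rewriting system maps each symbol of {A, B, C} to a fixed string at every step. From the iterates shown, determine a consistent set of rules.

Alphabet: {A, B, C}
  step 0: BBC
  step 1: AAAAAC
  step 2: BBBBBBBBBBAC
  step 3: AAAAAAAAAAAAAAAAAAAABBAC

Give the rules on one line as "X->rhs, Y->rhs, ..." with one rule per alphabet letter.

  step 2 ⇒ step 3: BBBBBBBBBBAC ⇒ AA·AA·AA·AA·AA·AA·AA·AA·AA·AA·BB·AC
    A ↦ BB
    B ↦ AA
    C ↦ AC

A->BB, B->AA, C->AC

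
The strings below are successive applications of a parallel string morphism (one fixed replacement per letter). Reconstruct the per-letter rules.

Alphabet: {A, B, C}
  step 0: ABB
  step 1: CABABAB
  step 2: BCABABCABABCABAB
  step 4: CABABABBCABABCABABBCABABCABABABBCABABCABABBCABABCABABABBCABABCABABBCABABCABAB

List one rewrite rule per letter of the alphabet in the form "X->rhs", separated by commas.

  step 1 ⇒ step 2: CABABAB ⇒ B·CAB·AB·CAB·AB·CAB·AB
    A ↦ CAB
    B ↦ AB
    C ↦ B

A->CAB, B->AB, C->B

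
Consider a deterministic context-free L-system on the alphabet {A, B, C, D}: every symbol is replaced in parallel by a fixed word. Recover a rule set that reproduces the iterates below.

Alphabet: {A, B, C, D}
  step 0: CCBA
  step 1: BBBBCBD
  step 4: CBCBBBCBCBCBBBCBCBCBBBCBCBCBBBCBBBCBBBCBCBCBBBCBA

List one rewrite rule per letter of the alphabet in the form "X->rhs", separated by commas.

A->D, B->CB, C->BB, D->A

  step 0 ⇒ step 1: CCBA ⇒ BB·BB·CB·D
    A ↦ D
    B ↦ CB
    C ↦ BB
    D ↦ A  (constrained at step 1)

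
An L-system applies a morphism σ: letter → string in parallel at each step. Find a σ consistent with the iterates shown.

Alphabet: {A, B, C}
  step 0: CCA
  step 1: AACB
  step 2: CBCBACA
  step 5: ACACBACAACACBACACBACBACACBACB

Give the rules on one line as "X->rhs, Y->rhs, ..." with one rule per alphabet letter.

A->CB, B->CA, C->A

  step 1 ⇒ step 2: AACB ⇒ CB·CB·A·CA
    A ↦ CB
    B ↦ CA
    C ↦ A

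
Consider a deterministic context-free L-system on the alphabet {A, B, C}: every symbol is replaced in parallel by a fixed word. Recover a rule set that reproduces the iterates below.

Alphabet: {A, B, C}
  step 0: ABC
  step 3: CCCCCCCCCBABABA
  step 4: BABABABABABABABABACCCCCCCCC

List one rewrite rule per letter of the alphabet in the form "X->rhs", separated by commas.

A->CC, B->C, C->BA

  step 3 ⇒ step 4: CCCCCCCCCBABABA ⇒ BA·BA·BA·BA·BA·BA·BA·BA·BA·C·CC·C·CC·C·CC
    A ↦ CC
    B ↦ C
    C ↦ BA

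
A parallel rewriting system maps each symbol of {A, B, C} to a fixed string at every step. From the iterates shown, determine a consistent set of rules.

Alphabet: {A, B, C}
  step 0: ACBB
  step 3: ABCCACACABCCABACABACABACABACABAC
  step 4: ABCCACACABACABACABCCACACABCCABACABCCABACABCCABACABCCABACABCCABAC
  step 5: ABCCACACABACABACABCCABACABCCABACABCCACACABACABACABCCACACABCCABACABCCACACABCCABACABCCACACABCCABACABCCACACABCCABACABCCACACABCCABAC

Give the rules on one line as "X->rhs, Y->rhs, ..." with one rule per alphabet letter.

A->AB, B->CC, C->AC

  step 4 ⇒ step 5: ABCCACACABACABACABCCACACABCCABACABCCABACABCCABACABCCABACABCCABAC ⇒ AB·CC·AC·AC·AB·AC·AB·AC·AB·CC·AB·AC·AB·CC·AB·AC·AB·CC·AC·AC·AB·AC·AB·AC·AB·CC·AC·AC·AB·CC·AB·AC·AB·CC·AC·AC·AB·CC·AB·AC·AB·CC·AC·AC·AB·CC·AB·AC·AB·CC·AC·AC·AB·CC·AB·AC·AB·CC·AC·AC·AB·CC·AB·AC
    A ↦ AB
    B ↦ CC
    C ↦ AC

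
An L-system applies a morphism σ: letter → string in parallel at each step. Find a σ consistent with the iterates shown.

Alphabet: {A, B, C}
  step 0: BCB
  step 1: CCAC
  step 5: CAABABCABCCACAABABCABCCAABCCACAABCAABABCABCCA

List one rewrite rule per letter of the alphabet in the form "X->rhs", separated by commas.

A->AB, B->C, C->CA

  step 0 ⇒ step 1: BCB ⇒ C·CA·C
    B ↦ C
    C ↦ CA
    A ↦ AB  (constrained at step 1)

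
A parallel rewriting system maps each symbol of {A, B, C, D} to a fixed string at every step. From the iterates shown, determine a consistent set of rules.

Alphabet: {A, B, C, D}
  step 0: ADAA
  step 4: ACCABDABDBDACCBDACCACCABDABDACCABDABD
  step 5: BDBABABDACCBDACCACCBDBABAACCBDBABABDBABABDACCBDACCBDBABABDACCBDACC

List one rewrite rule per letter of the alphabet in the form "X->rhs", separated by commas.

  step 4 ⇒ step 5: ACCABDABDBDACCBDACCACCABDABDACCABDABD ⇒ BD·BA·BA·BD·A·CC·BD·A·CC·A·CC·BD·BA·BA·A·CC·BD·BA·BA·BD·BA·BA·BD·A·CC·BD·A·CC·BD·BA·BA·BD·A·CC·BD·A·CC
    A ↦ BD
    B ↦ A
    C ↦ BA
    D ↦ CC

A->BD, B->A, C->BA, D->CC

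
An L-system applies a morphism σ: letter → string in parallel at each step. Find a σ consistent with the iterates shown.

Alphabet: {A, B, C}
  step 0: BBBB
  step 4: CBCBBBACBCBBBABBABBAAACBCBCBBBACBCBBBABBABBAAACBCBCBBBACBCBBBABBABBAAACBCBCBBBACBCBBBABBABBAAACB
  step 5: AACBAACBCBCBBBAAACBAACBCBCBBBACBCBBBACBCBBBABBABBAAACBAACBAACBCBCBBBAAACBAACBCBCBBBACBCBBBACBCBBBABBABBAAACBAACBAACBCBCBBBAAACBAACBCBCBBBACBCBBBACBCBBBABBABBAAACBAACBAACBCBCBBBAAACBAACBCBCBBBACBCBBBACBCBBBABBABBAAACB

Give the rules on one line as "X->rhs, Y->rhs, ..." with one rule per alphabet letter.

  step 4 ⇒ step 5: CBCBBBACBCBBBABBABBAAACBCBCBBBACBCBBBABBABBAAACBCBCBBBACBCBBBABBABBAAACBCBCBBBACBCBBBABBABBAAACB ⇒ AA·CB·AA·CB·CB·CB·BBA·AA·CB·AA·CB·CB·CB·BBA·CB·CB·BBA·CB·CB·BBA·BBA·BBA·AA·CB·AA·CB·AA·CB·CB·CB·BBA·AA·CB·AA·CB·CB·CB·BBA·CB·CB·BBA·CB·CB·BBA·BBA·BBA·AA·CB·AA·CB·AA·CB·CB·CB·BBA·AA·CB·AA·CB·CB·CB·BBA·CB·CB·BBA·CB·CB·BBA·BBA·BBA·AA·CB·AA·CB·AA·CB·CB·CB·BBA·AA·CB·AA·CB·CB·CB·BBA·CB·CB·BBA·CB·CB·BBA·BBA·BBA·AA·CB
    A ↦ BBA
    B ↦ CB
    C ↦ AA

A->BBA, B->CB, C->AA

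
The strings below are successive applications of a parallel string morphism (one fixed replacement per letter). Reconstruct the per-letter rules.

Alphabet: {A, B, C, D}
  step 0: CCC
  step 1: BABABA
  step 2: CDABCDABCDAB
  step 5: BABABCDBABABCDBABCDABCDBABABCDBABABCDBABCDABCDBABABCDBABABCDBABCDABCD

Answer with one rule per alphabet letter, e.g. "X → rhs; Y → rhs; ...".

  step 1 ⇒ step 2: BABABA ⇒ CD·AB·CD·AB·CD·AB
    A ↦ AB
    B ↦ CD
  step 0 ⇒ step 1: CCC ⇒ BA·BA·BA
    C ↦ BA
    D ↦ B  (constrained at step 2)

A->AB, B->CD, C->BA, D->B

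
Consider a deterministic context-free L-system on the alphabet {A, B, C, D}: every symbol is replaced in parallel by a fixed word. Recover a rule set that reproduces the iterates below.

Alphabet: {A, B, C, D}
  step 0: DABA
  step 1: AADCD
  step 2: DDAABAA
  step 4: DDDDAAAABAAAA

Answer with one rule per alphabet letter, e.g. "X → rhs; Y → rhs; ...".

A->D, B->C, C->B, D->AA

  step 1 ⇒ step 2: AADCD ⇒ D·D·AA·B·AA
    A ↦ D
    C ↦ B
    D ↦ AA
  step 0 ⇒ step 1: DABA ⇒ AA·D·C·D
    B ↦ C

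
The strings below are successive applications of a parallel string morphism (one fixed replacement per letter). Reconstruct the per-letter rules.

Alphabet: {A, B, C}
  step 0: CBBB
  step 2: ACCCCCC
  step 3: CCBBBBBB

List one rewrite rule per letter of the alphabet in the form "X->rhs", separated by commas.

  step 2 ⇒ step 3: ACCCCCC ⇒ CC·B·B·B·B·B·B
    A ↦ CC
    C ↦ B
    B ↦ A  (constrained at step 0)

A->CC, B->A, C->B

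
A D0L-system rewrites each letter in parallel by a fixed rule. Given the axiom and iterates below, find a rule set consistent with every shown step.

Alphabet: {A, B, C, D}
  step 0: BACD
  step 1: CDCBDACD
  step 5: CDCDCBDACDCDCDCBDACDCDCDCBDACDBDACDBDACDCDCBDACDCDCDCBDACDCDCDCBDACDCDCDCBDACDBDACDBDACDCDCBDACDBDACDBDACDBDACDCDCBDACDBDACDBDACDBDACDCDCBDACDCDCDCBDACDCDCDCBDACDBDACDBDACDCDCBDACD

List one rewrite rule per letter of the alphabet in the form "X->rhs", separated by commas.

A->C, B->CD, C->BDA, D->CD

  step 0 ⇒ step 1: BACD ⇒ CD·C·BDA·CD
    A ↦ C
    B ↦ CD
    C ↦ BDA
    D ↦ CD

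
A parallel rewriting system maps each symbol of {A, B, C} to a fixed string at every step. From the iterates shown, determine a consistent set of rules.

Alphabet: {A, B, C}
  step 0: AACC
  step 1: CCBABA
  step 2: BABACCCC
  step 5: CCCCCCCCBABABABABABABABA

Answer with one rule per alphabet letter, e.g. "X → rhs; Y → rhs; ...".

A->C, B->C, C->BA

  step 1 ⇒ step 2: CCBABA ⇒ BA·BA·C·C·C·C
    A ↦ C
    B ↦ C
    C ↦ BA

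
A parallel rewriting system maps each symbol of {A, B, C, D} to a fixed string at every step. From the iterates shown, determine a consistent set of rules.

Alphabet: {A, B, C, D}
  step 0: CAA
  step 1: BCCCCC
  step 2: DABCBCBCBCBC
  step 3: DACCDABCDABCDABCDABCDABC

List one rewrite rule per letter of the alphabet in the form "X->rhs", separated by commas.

  step 2 ⇒ step 3: DABCBCBCBCBC ⇒ DA·CC·DA·BC·DA·BC·DA·BC·DA·BC·DA·BC
    A ↦ CC
    B ↦ DA
    C ↦ BC
    D ↦ DA

A->CC, B->DA, C->BC, D->DA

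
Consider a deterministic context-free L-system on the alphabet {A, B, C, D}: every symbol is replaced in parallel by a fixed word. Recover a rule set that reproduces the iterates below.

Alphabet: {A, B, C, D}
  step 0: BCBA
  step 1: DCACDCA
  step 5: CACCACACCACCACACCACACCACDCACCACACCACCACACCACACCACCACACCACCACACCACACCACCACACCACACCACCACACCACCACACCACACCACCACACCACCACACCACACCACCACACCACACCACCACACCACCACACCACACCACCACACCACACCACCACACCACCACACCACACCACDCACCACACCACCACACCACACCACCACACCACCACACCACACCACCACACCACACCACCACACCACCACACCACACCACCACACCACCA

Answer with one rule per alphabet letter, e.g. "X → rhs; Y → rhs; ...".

A->CA, B->D, C->CAC, D->CB

  step 0 ⇒ step 1: BCBA ⇒ D·CAC·D·CA
    A ↦ CA
    B ↦ D
    C ↦ CAC
    D ↦ CB  (constrained at step 1)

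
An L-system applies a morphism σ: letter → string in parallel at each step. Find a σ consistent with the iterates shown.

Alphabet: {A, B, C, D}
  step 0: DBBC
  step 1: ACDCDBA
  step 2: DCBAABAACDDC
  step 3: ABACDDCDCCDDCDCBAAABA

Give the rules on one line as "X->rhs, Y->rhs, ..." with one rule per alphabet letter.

  step 2 ⇒ step 3: DCBAABAACDDC ⇒ A·BA·CD·DC·DC·CD·DC·DC·BA·A·A·BA
    A ↦ DC
    B ↦ CD
    C ↦ BA
    D ↦ A

A->DC, B->CD, C->BA, D->A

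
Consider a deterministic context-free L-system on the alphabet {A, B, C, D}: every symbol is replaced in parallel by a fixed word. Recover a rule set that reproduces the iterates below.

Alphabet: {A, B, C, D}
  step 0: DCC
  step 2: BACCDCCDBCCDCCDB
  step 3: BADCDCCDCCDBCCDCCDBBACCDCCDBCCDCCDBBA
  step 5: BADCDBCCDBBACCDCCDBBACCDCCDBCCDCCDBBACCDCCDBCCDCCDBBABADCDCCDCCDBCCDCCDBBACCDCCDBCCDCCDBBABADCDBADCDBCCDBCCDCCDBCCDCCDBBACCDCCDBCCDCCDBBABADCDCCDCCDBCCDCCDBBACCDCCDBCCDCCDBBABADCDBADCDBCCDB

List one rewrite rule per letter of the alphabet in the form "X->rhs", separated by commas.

  step 2 ⇒ step 3: BACCDCCDBCCDCCDB ⇒ BA·DCD·CCD·CCD·B·CCD·CCD·B·BA·CCD·CCD·B·CCD·CCD·B·BA
    A ↦ DCD
    B ↦ BA
    C ↦ CCD
    D ↦ B

A->DCD, B->BA, C->CCD, D->B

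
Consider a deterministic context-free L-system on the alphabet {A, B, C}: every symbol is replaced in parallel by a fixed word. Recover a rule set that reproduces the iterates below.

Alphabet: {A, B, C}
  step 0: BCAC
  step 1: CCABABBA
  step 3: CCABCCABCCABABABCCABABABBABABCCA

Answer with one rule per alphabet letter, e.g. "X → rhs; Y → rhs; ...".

A->B, B->CCA, C->BA

  step 0 ⇒ step 1: BCAC ⇒ CCA·BA·B·BA
    A ↦ B
    B ↦ CCA
    C ↦ BA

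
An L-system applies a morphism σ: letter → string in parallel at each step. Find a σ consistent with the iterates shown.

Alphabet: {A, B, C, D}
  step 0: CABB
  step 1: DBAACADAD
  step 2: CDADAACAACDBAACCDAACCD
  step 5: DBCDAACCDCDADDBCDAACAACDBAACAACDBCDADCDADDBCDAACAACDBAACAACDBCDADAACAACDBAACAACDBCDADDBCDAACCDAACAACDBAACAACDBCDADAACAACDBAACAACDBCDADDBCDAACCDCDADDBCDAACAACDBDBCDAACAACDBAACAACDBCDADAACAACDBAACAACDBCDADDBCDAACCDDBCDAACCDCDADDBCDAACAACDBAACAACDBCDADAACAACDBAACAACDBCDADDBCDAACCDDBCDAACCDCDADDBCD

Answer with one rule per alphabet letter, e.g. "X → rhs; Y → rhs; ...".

A->AAC, B->AD, C->DB, D->CD

  step 1 ⇒ step 2: DBAACADAD ⇒ CD·AD·AAC·AAC·DB·AAC·CD·AAC·CD
    A ↦ AAC
    B ↦ AD
    C ↦ DB
    D ↦ CD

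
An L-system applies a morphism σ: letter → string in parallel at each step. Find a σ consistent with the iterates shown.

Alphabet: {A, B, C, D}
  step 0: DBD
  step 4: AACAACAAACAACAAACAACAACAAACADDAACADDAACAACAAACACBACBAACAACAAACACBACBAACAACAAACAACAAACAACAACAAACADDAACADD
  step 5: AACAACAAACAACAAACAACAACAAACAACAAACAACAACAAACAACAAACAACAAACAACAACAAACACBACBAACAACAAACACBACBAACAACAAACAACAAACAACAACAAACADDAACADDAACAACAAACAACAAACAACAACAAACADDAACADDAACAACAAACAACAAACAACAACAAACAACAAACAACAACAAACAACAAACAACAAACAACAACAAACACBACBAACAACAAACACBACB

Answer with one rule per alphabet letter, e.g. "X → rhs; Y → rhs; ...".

A->AAC, B->DD, C->A, D->ACB

  step 4 ⇒ step 5: AACAACAAACAACAAACAACAACAAACADDAACADDAACAACAAACACBACBAACAACAAACACBACBAACAACAAACAACAAACAACAACAAACADDAACADD ⇒ AAC·AAC·A·AAC·AAC·A·AAC·AAC·AAC·A·AAC·AAC·A·AAC·AAC·AAC·A·AAC·AAC·A·AAC·AAC·A·AAC·AAC·AAC·A·AAC·ACB·ACB·AAC·AAC·A·AAC·ACB·ACB·AAC·AAC·A·AAC·AAC·A·AAC·AAC·AAC·A·AAC·A·DD·AAC·A·DD·AAC·AAC·A·AAC·AAC·A·AAC·AAC·AAC·A·AAC·A·DD·AAC·A·DD·AAC·AAC·A·AAC·AAC·A·AAC·AAC·AAC·A·AAC·AAC·A·AAC·AAC·AAC·A·AAC·AAC·A·AAC·AAC·A·AAC·AAC·AAC·A·AAC·ACB·ACB·AAC·AAC·A·AAC·ACB·ACB
    A ↦ AAC
    B ↦ DD
    C ↦ A
    D ↦ ACB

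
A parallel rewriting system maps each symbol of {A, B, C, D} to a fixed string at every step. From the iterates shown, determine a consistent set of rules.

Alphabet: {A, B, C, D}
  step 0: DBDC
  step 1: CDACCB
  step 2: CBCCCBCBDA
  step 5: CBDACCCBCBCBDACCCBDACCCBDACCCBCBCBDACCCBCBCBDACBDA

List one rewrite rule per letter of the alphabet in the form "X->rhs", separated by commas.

  step 1 ⇒ step 2: CDACCB ⇒ CB·C·C·CB·CB·DA
    A ↦ C
    B ↦ DA
    C ↦ CB
    D ↦ C

A->C, B->DA, C->CB, D->C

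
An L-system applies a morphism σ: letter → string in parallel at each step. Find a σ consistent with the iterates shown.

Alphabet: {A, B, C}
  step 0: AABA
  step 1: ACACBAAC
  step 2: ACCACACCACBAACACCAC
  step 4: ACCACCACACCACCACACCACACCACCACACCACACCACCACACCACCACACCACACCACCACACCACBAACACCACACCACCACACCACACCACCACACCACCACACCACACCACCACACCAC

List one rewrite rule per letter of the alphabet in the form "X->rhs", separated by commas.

  step 1 ⇒ step 2: ACACBAAC ⇒ AC·CAC·AC·CAC·BA·AC·AC·CAC
    A ↦ AC
    B ↦ BA
    C ↦ CAC

A->AC, B->BA, C->CAC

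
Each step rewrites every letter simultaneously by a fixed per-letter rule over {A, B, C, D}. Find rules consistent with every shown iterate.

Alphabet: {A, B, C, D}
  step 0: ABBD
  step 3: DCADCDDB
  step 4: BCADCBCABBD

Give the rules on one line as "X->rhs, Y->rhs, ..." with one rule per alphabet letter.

A->DC, B->D, C->CA, D->B

  step 3 ⇒ step 4: DCADCDDB ⇒ B·CA·DC·B·CA·B·B·D
    A ↦ DC
    B ↦ D
    C ↦ CA
    D ↦ B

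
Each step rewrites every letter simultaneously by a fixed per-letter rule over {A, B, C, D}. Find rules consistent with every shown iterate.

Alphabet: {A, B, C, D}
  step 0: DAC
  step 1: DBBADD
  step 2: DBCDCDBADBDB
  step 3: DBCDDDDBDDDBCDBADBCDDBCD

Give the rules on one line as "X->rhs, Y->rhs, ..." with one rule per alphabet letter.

  step 2 ⇒ step 3: DBCDCDBADBDB ⇒ DB·CD·DD·DB·DD·DB·CD·BA·DB·CD·DB·CD
    A ↦ BA
    B ↦ CD
    C ↦ DD
    D ↦ DB

A->BA, B->CD, C->DD, D->DB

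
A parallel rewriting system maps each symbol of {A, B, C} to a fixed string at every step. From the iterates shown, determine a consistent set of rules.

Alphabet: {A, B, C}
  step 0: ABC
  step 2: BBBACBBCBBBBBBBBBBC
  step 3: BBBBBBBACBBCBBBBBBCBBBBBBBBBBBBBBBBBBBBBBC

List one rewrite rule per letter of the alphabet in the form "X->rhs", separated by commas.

  step 2 ⇒ step 3: BBBACBBCBBBBBBBBBBC ⇒ BB·BB·BB·BAC·BBC·BB·BB·BBC·BB·BB·BB·BB·BB·BB·BB·BB·BB·BB·BBC
    A ↦ BAC
    B ↦ BB
    C ↦ BBC

A->BAC, B->BB, C->BBC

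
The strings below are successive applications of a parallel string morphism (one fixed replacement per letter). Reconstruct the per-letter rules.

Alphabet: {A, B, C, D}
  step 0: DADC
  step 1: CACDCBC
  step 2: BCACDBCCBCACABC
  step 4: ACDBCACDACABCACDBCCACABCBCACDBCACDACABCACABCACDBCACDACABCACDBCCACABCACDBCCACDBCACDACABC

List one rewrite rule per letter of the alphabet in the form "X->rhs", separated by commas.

  step 1 ⇒ step 2: CACDCBC ⇒ BC·ACD·BC·C·BC·ACA·BC
    A ↦ ACD
    B ↦ ACA
    C ↦ BC
    D ↦ C

A->ACD, B->ACA, C->BC, D->C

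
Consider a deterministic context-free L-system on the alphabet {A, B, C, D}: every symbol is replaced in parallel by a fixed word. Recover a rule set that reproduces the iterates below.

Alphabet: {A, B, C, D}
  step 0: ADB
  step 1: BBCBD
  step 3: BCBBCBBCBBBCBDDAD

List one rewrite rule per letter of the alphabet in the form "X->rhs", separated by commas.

A->B, B->D, C->DA, D->BCB

  step 0 ⇒ step 1: ADB ⇒ B·BCB·D
    A ↦ B
    B ↦ D
    D ↦ BCB
    C ↦ DA  (constrained at step 1)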